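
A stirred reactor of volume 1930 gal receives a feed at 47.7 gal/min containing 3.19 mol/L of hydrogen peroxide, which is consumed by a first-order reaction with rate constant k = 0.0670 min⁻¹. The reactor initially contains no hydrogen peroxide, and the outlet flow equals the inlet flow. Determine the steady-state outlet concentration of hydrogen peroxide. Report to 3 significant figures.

0.860 mol/L

Species balance: V dC/dt = Q C_in − Q C − k V C.
Steady state (dC/dt = 0): C_ss = Q C_in/(Q + kV) = C_in/(1 + kV/Q).
C_ss = 47.7·3.19/(47.7 + 0.0670·1930) = 152.16/177.01 = 0.85963 mol/L.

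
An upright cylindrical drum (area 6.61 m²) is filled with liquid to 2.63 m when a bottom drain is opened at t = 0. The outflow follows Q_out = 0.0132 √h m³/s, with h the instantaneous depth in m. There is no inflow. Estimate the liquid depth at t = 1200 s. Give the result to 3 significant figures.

0.179 m

Mass balance (ρ constant): A dh/dt = −0.0132 √h.
∫ h^(−1/2) dh = −(0.0132/A) ∫ dt, giving 2√h = 2√h₀ − (0.0132/A) t.
√h = √2.63 − 0.0132·1200/(2·6.61) = 1.6217 − 1.1982 = 0.42354.
h = 0.42354² = 0.17939 m.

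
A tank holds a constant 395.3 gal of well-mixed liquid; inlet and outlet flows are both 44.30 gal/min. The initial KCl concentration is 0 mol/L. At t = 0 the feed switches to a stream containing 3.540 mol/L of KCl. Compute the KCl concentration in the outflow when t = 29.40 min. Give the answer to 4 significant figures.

3.409 mol/L

Transient balance on the dissolved component: V dC/dt = Q(C_in − C).
So dC/dt = (C_in − C)/τ with τ = V/Q = 395.3/44.30 = 8.92325 min.
This is linear first-order; C(t) = C_in + (C₀ − C_in) e^(−t/τ).
C(29.40) = 3.540 + (0 − 3.540)·e^(−29.40/8.92325) = 3.540 + (-3.54000)·0.0370768 = 3.40875 mol/L.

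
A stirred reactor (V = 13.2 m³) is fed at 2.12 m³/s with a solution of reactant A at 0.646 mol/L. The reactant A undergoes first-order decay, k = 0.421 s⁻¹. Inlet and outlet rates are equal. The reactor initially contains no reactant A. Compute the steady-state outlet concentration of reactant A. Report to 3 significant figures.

0.178 mol/L

Accumulation = in − out − consumed: V dC/dt = Q C_in − Q C − k V C.
Steady state (dC/dt = 0): C_ss = Q C_in/(Q + kV) = C_in/(1 + kV/Q).
C_ss = 2.12·0.646/(2.12 + 0.421·13.2) = 1.3695/7.6772 = 0.17839 mol/L.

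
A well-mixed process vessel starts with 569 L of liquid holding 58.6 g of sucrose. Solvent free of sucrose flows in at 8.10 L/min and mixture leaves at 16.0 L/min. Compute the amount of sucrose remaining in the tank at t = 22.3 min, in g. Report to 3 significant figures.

27.7 g

Let m(t) be the amount of sucrose. Volume: V(t) = V₀ + (Q_in − Q_out) t = 569 − 7.9000 t; V(22.3) = 392.83 L.
No sucrose enters, so dm/dt = −Q_out · (m/V).
dm/m = −Q_out dt/(V₀ − 7.9000 t); integrating gives ln(m/m₀) = −(Q_out/(Q_in−Q_out)) ln(V/V₀).
m = m₀ (V₀/V)^(Q_out/(Q_in−Q_out)) = 58.6 × (569/392.83)^(-2.0253) = 27.670 g.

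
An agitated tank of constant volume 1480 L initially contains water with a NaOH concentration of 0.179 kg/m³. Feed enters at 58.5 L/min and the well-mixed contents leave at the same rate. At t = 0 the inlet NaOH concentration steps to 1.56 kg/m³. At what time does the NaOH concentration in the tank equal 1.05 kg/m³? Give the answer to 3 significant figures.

Accumulation = in − out for the solute gives V dC/dt = Q(C_in − C), so τ = V/Q = 25.299 min.
C(t) = C_in + (C₀ − C_in) e^(−t/τ). Set C = 1.05 and solve for t:
e^(−t/τ) = (C − C_in)/(C₀ − C_in) = (1.05 − 1.56)/(0.179 − 1.56) = 0.36930
t = −τ ln(…) = 25.299 × 0.99615 = 25.202 min.

25.2 min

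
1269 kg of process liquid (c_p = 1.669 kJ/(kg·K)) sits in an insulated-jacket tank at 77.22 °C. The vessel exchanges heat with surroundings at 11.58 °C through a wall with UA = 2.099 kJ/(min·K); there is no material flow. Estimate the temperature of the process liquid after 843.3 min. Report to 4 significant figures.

Heat balance on the well-mixed liquid: M c_p dT/dt = −UA(T − T_amb).
dT/dt = (T_ss − T)/τ with T_ss = T_amb = 11.5800 °C, τ = M c_p/UA = 1269·1.669/2.099 = 1009.03 min.
T approaches T_ss exponentially: T(t) = T_ss + (T₀ − T_ss) e^(−t/τ).
T(843.3) = 11.5800 + (65.6400)·0.433549 = 40.0382 °C.

40.04 °C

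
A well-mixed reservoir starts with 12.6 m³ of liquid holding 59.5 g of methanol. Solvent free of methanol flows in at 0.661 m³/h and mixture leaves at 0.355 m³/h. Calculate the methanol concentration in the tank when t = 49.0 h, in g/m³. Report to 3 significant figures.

Total volume: dV/dt = Q_in − Q_out = 0.30600 m³/h, so V(t) = 12.6 + 0.30600 t and V(49.0) = 27.594 m³.
Species balance (pure solvent in): dm/dt = −Q_out · m/V(t).
Separate: dm/m = −Q_out dt/V(t) ⇒ ln(m/m₀) = −(Q_out/(Q_in−Q_out)) ln(V/V₀).
m = m₀ (V₀/V)^(Q_out/(Q_in−Q_out)) = 59.5 × (12.6/27.594)^(1.1601) = 23.964 g.
C = m/V = 23.964/27.594 = 0.86845 g/m³.

0.868 g/m³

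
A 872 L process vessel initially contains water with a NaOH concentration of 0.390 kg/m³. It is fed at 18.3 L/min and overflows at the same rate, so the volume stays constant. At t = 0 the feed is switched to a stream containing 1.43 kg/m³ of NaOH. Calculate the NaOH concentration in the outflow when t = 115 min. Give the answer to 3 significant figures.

1.34 kg/m³

Unsteady species balance (constant V, well mixed): V dC/dt = Q(C_in − C).
Time constant τ = V/Q = 872/18.3 = 47.650 min.
Solution: C(t) = C_in + (C₀ − C_in) e^(−t/τ).
C(115) = 1.43 + (0.390 − 1.43)·e^(−115/47.650) = 1.43 + (-1.0400)·0.089509 = 1.3369 kg/m³.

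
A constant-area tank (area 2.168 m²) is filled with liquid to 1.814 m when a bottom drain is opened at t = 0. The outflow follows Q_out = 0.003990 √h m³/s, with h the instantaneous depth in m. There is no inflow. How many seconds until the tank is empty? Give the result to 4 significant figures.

1464 s

Mass balance (ρ constant): A dh/dt = −0.003990 √h.
This is separable: 2 d(√h)/dt = −0.003990/A, so √h = √h₀ − (0.003990/(2A)) t.
Tank is empty when √h = 0: t_empty = 2A√h₀/0.003990.
t_empty = 2·2.168·√1.814/0.003990 = 4.33600·1.34685/0.003990 = 1463.64 s.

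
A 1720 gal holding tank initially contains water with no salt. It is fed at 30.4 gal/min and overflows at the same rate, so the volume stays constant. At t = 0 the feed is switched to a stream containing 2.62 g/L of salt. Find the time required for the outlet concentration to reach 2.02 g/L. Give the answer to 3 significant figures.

83.4 min

Unsteady species balance (constant V, well mixed): V dC/dt = Q(C_in − C), so τ = V/Q = 56.579 min.
C(t) = C_in + (C₀ − C_in) e^(−t/τ). Set C = 2.02 and solve for t:
e^(−t/τ) = (C − C_in)/(C₀ − C_in) = (2.02 − 2.62)/(0 − 2.62) = 0.22901
t = −τ ln(…) = 56.579 × 1.4740 = 83.397 min.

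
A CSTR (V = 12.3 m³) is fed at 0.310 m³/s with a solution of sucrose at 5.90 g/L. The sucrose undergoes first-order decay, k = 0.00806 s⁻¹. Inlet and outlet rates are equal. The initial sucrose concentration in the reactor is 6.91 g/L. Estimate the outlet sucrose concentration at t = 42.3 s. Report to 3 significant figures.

5.07 g/L

Accumulation = in − out − consumed: V dC/dt = Q C_in − Q C − k V C.
This is linear with rate a = Q/V + k = 0.033263 s⁻¹.
C_ss = Q C_in/(Q + kV) = 4.4704 g/L; C(t) = C_ss + (C₀ − C_ss) e^(−a t).
C(42.3) = 4.4704 + (2.4396)·e^(−0.033263·42.3) = 4.4704 + (2.4396)·0.24487 = 5.0678 g/L.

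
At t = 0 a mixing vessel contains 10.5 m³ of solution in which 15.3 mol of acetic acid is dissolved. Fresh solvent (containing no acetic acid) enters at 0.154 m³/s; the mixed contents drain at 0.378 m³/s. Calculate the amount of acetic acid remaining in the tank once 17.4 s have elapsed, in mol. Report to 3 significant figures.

6.99 mol

Total volume: dV/dt = Q_in − Q_out = -0.22400 m³/s, so V(t) = 10.5 − 0.22400 t and V(17.4) = 6.6024 m³.
Species balance (pure solvent in): dm/dt = −Q_out · m/V(t).
dm/m = −Q_out dt/(V₀ − 0.22400 t); integrating gives ln(m/m₀) = −(Q_out/(Q_in−Q_out)) ln(V/V₀).
m = m₀ (V₀/V)^(Q_out/(Q_in−Q_out)) = 15.3 × (10.5/6.6024)^(-1.6875) = 6.9933 mol.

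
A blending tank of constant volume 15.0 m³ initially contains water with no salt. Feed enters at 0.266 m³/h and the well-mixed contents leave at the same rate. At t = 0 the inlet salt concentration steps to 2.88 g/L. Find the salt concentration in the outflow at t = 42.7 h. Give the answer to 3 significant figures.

Transient balance on the dissolved component: V dC/dt = Q(C_in − C).
Rewrite as dC/dt + C/τ = C_in/τ, τ = V/Q = 56.391 h.
Solution: C(t) = C_in + (C₀ − C_in) e^(−t/τ).
C(42.7) = 2.88 + (0 − 2.88)·e^(−42.7/56.391) = 2.88 + (-2.8800)·0.46897 = 1.5294 g/L.

1.53 g/L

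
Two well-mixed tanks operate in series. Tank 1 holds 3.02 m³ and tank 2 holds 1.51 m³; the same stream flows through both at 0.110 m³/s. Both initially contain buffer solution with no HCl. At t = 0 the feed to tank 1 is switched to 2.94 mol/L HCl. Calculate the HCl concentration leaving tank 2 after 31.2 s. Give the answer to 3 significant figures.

1.36 mol/L

Time constants: τᵢ = Vᵢ/Q for each well-mixed tank.
τ₁ = 3.02/0.110 = 27.455 s; τ₂ = 1.51/0.110 = 13.727 s.
Tank 1: C₁ = C_in(1 − e^(−t/τ₁)). Tank 2 (τ₁ ≠ τ₂): C₂ = C_in[1 − (τ₁ e^(−t/τ₁) − τ₂ e^(−t/τ₂))/(τ₁ − τ₂)].
At t = 31.2: e^(−t/τ₁) = 0.32096, e^(−t/τ₂) = 0.10302.
C₂ = 2.94·[1 − (27.455·0.32096 − 13.727·0.10302)/(13.727)] = 2.94·0.46109 = 1.3556 mol/L.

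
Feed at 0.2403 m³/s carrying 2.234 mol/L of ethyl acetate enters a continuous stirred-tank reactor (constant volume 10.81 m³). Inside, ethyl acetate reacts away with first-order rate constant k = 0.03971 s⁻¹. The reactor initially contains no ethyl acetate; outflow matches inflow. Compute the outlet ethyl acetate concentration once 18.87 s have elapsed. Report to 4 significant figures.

Species balance: V dC/dt = Q C_in − Q C − k V C.
dC/dt = (Q/V) C_in − (Q/V + k) C; effective rate a = Q/V + k = 0.0222294 + 0.03971 = 0.0619394 s⁻¹.
C_ss = Q C_in/(Q + kV) = 0.801760 mol/L; C(t) = C_ss + (C₀ − C_ss) e^(−a t).
C(18.87) = 0.801760 + (-0.801760)·e^(−0.0619394·18.87) = 0.801760 + (-0.801760)·0.310741 = 0.552620 mol/L.

0.5526 mol/L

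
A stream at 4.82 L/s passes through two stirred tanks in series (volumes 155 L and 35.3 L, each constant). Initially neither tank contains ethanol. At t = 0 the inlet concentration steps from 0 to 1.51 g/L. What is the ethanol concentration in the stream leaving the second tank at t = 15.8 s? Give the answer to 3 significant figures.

0.365 g/L

Each tank obeys Vᵢ dCᵢ/dt = Q(Cᵢ₋₁ − Cᵢ), so τᵢ = Vᵢ/Q.
τ₁ = 155/4.82 = 32.158 s; τ₂ = 35.3/4.82 = 7.3237 s.
Solving the cascade with C₁(0)=C₂(0)=0 gives C₂(t) = C_in[1 − (τ₁ e^(−t/τ₁) − τ₂ e^(−t/τ₂))/(τ₁ − τ₂)].
At t = 15.8: e^(−t/τ₁) = 0.61181, e^(−t/τ₂) = 0.11563.
C₂ = 1.51·[1 − (32.158·0.61181 − 7.3237·0.11563)/(24.834)] = 1.51·0.24186 = 0.36521 g/L.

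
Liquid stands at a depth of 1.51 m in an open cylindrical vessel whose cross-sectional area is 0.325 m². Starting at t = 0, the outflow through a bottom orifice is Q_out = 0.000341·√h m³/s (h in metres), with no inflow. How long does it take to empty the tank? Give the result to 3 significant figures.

A dh/dt = −Q_out = −0.000341 √h.
This is separable: 2 d(√h)/dt = −0.000341/A, so √h = √h₀ − (0.000341/(2A)) t.
Tank is empty when √h = 0: t_empty = 2A√h₀/0.000341.
t_empty = 2·0.325·√1.51/0.000341 = 0.65000·1.2288/0.000341 = 2342.3 s.

2340 s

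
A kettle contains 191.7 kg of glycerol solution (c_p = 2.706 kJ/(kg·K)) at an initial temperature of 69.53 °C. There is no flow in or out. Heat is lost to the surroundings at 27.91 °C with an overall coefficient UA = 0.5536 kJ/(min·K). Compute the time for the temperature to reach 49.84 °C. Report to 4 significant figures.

600.4 min

Heat balance on the well-mixed liquid: M c_p dT/dt = −UA(T − T_amb).
τ = M c_p/UA = 937.031 min; T_ss = T_amb = 27.9100 °C.
T(t) = T_ss + (T₀ − T_ss)e^(−t/τ); set T = 49.84:
t = −τ ln[(T − T_ss)/(T₀ − T_ss)] = −937.031 · ln(0.526910) = 600.379 min.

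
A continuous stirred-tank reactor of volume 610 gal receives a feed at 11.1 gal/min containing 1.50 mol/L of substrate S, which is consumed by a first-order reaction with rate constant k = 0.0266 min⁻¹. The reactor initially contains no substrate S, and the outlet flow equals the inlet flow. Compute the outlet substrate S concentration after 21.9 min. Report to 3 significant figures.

0.381 mol/L

V dC/dt = Q(C_in − C) − k V C.
This is linear with rate a = Q/V + k = 0.044797 min⁻¹.
C_ss = Q C_in/(Q + kV) = 0.60931 mol/L; C(t) = C_ss + (C₀ − C_ss) e^(−a t).
C(21.9) = 0.60931 + (-0.60931)·e^(−0.044797·21.9) = 0.60931 + (-0.60931)·0.37492 = 0.38087 mol/L.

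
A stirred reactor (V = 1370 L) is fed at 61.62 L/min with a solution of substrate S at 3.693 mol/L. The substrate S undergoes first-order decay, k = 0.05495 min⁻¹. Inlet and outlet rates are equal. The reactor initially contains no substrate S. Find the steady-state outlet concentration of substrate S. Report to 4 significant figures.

1.662 mol/L

Species balance: V dC/dt = Q C_in − Q C − k V C.
At steady state: 0 = Q C_in − (Q + kV) C_ss, so C_ss = Q C_in/(Q + kV).
C_ss = 61.62·3.693/(61.62 + 0.05495·1370) = 227.563/136.901 = 1.66224 mol/L.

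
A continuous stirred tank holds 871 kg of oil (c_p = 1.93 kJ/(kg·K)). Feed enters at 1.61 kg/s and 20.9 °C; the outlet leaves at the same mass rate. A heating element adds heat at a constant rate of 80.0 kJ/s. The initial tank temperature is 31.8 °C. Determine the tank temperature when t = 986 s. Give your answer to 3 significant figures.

44.2 °C

M c_p dT/dt = ṁ c_p (T_in − T) + Q̇.
Rearrange: dT/dt = (T_ss − T)/τ with τ = M/ṁ = 540.99 s and T_ss = T_in + Q̇/(ṁ c_p) = 46.646 °C.
Integrating: T(t) = T_ss + (T₀ − T_ss) e^(−t/τ).
T(986) = 46.646 + (-14.846)·e^(−986/540.99) = 46.646 + (-14.846)·0.16161 = 44.247 °C.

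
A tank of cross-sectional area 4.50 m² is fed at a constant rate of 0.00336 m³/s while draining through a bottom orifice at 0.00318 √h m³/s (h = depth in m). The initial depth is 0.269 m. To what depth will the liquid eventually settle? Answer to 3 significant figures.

Level balance: A dh/dt = 0.00336 − 0.00318 √h. Setting dh/dt = 0:
Q_in = 0.00318 √h_ss ⇒ √h_ss = 0.00336/0.00318 = 1.0566.
h_ss = 1.0566² = 1.1164 m. (Since h₀ = 0.269 m < h_ss, the level will rise toward this value.)

1.12 m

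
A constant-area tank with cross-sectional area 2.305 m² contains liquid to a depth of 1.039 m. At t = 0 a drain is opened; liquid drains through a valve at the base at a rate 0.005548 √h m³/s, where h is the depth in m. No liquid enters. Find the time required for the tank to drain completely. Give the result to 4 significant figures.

A dh/dt = −Q_out = −0.005548 √h.
Separate and integrate: 2(√h − √h₀) = −(0.005548/A) t.
Set h = 0: 2√h₀ = (0.005548/A) t_empty ⇒ t_empty = 2A√h₀/0.005548.
t_empty = 2·2.305·√1.039/0.005548 = 4.61000·1.01931/0.005548 = 846.978 s.

847.0 s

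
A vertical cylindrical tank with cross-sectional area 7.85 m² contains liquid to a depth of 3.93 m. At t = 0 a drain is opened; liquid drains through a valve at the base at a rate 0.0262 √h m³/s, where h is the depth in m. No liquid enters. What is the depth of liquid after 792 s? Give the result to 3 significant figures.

With no inflow, A dh/dt = −0.0262 √h.
∫ h^(−1/2) dh = −(0.0262/A) ∫ dt, giving 2√h = 2√h₀ − (0.0262/A) t.
√h = √3.93 − 0.0262·792/(2·7.85) = 1.9824 − 1.3217 = 0.66074.
h = 0.66074² = 0.43658 m.

0.437 m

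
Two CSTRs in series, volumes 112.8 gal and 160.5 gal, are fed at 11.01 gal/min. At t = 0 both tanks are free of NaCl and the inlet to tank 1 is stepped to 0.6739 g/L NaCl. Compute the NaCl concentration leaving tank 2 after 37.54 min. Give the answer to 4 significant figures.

0.5421 g/L

Each tank obeys Vᵢ dCᵢ/dt = Q(Cᵢ₋₁ − Cᵢ), so τᵢ = Vᵢ/Q.
τ₁ = 112.8/11.01 = 10.2452 min; τ₂ = 160.5/11.01 = 14.5777 min.
Solving the cascade with C₁(0)=C₂(0)=0 gives C₂(t) = C_in[1 − (τ₁ e^(−t/τ₁) − τ₂ e^(−t/τ₂))/(τ₁ − τ₂)].
At t = 37.54: e^(−t/τ₁) = 0.0256261, e^(−t/τ₂) = 0.0761406.
C₂ = 0.6739·[1 − (10.2452·0.0256261 − 14.5777·0.0761406)/(-4.33243)] = 0.6739·0.804404 = 0.542088 g/L.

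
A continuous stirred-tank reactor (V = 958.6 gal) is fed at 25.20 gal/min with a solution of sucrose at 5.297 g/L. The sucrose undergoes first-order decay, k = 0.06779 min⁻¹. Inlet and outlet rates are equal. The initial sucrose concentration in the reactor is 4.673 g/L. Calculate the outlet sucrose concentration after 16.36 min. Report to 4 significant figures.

Species balance: V dC/dt = Q C_in − Q C − k V C.
dC/dt = (Q/V) C_in − (Q/V + k) C; effective rate a = Q/V + k = 0.0262883 + 0.06779 = 0.0940783 min⁻¹.
C_ss = Q C_in/(Q + kV) = 1.48014 g/L; C(t) = C_ss + (C₀ − C_ss) e^(−a t).
C(16.36) = 1.48014 + (3.19286)·e^(−0.0940783·16.36) = 1.48014 + (3.19286)·0.214569 = 2.16523 g/L.

2.165 g/L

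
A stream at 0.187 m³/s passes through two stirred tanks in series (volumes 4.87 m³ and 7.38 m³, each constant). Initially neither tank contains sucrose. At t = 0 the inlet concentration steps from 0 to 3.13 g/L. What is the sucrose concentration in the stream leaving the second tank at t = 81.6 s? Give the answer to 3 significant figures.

2.23 g/L

Each tank obeys Vᵢ dCᵢ/dt = Q(Cᵢ₋₁ − Cᵢ), so τᵢ = Vᵢ/Q.
τ₁ = 4.87/0.187 = 26.043 s; τ₂ = 7.38/0.187 = 39.465 s.
Tank 1: C₁ = C_in(1 − e^(−t/τ₁)). Tank 2 (τ₁ ≠ τ₂): C₂ = C_in[1 − (τ₁ e^(−t/τ₁) − τ₂ e^(−t/τ₂))/(τ₁ − τ₂)].
At t = 81.6: e^(−t/τ₁) = 0.043574, e^(−t/τ₂) = 0.12648.
C₂ = 3.13·[1 − (26.043·0.043574 − 39.465·0.12648)/(-13.422)] = 3.13·0.71265 = 2.2306 g/L.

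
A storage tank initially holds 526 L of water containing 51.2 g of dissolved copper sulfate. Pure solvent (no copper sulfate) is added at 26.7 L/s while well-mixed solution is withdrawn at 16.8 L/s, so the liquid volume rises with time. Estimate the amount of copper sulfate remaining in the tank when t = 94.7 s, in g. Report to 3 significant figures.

9.02 g

Total volume: dV/dt = Q_in − Q_out = 9.9000 L/s, so V(t) = 526 + 9.9000 t and V(94.7) = 1463.5 L.
Species balance (pure solvent in): dm/dt = −Q_out · m/V(t).
dm/m = −Q_out dt/(V₀ + 9.9000 t); integrating gives ln(m/m₀) = −(Q_out/(Q_in−Q_out)) ln(V/V₀).
m = m₀ (V₀/V)^(Q_out/(Q_in−Q_out)) = 51.2 × (526/1463.5)^(1.6970) = 9.0180 g.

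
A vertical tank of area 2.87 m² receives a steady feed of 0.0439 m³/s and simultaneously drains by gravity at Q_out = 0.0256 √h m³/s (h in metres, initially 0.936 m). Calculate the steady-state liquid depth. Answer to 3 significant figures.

2.94 m

Mass balance (ρ constant): A dh/dt = Q_in − 0.0256 √h. At steady state dh/dt = 0:
Q_in = 0.0256 √h_ss ⇒ √h_ss = 0.0439/0.0256 = 1.7148.
h_ss = 1.7148² = 2.9407 m. (Since h₀ = 0.936 m < h_ss, the level will rise toward this value.)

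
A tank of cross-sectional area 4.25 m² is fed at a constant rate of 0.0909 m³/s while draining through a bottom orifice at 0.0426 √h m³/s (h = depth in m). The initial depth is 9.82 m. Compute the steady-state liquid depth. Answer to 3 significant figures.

Volume balance on the tank: A dh/dt = Q_in − 0.0426 √h. At steady state dh/dt = 0:
Q_in = 0.0426 √h_ss ⇒ √h_ss = 0.0909/0.0426 = 2.1338.
h_ss = 2.1338² = 4.5531 m. (Since h₀ = 9.82 m > h_ss, the level will fall toward this value.)

4.55 m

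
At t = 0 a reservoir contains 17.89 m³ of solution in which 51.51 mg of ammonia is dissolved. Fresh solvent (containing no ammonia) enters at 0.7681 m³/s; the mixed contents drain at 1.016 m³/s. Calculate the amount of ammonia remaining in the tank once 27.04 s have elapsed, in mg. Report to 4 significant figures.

Let m(t) be the amount of ammonia. Volume: V(t) = V₀ + (Q_in − Q_out) t = 17.89 − 0.247900 t; V(27.04) = 11.1868 m³.
Species balance (pure solvent in): dm/dt = −Q_out · m/V(t).
dm/m = −Q_out dt/(V₀ − 0.247900 t); integrating gives ln(m/m₀) = −(Q_out/(Q_in−Q_out)) ln(V/V₀).
m = m₀ (V₀/V)^(Q_out/(Q_in−Q_out)) = 51.51 × (17.89/11.1868)^(-4.09843) = 7.51972 mg.

7.520 mg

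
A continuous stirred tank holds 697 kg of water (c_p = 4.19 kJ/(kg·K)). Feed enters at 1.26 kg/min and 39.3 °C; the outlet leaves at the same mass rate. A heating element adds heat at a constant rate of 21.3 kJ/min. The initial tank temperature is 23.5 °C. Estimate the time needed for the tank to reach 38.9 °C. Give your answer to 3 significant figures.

First-law balance (no shaft work): M c_p dT/dt = ṁ c_p (T_in − T) + 21.3.
τ = M/ṁ = 553.17 min; T_ss = T_in + Q̇/(ṁ c_p) = 43.335 °C.
T(t) = T_ss + (T₀ − T_ss) e^(−t/τ). Set T = 38.9:
e^(−t/τ) = (38.9 − 43.335)/(23.5 − 43.335) = 0.22358
t = −553.17 · ln(0.22358) = 828.66 min.

829 min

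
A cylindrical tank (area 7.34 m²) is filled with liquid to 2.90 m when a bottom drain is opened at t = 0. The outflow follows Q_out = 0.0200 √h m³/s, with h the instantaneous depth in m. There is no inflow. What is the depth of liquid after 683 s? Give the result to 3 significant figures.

A dh/dt = −Q_out = −0.0200 √h.
Separate and integrate: 2(√h − √h₀) = −(0.0200/A) t.
√h = √2.90 − 0.0200·683/(2·7.34) = 1.7029 − 0.93052 = 0.77242.
h = 0.77242² = 0.59663 m.

0.597 m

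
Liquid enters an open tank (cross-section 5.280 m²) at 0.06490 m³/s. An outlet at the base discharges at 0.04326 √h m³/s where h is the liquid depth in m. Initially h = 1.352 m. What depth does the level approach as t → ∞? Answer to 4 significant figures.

A dh/dt = Q_in − 0.04326 √h. Steady state requires inflow = outflow:
Q_in = 0.04326 √h_ss ⇒ √h_ss = 0.06490/0.04326 = 1.50023.
h_ss = 1.50023² = 2.25069 m. (Since h₀ = 1.352 m < h_ss, the level will rise toward this value.)

2.251 m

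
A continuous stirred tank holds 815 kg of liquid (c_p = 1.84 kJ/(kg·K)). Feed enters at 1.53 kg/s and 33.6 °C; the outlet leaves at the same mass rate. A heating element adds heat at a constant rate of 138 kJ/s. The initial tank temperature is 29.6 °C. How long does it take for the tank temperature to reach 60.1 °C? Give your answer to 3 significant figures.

M c_p dT/dt = ṁ c_p (T_in − T) + Q̇.
τ = M/ṁ = 532.68 s; T_ss = T_in + Q̇/(ṁ c_p) = 82.620 °C.
T(t) = T_ss + (T₀ − T_ss) e^(−t/τ). Set T = 60.1:
e^(−t/τ) = (60.1 − 82.620)/(29.6 − 82.620) = 0.42474
t = −532.68 · ln(0.42474) = 456.12 s.

456 s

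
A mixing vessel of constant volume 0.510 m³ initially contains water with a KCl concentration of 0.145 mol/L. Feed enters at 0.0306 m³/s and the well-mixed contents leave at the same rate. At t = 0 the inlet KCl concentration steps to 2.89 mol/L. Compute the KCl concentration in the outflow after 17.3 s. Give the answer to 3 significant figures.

Unsteady species balance (constant V, well mixed): V dC/dt = Q(C_in − C).
So dC/dt = (C_in − C)/τ with τ = V/Q = 0.510/0.0306 = 16.667 s.
C approaches C_in exponentially: C(t) = C_in + (C₀ − C_in) e^(−t/τ).
C(17.3) = 2.89 + (0.145 − 2.89)·e^(−17.3/16.667) = 2.89 + (-2.7450)·0.35416 = 1.9178 mol/L.

1.92 mol/L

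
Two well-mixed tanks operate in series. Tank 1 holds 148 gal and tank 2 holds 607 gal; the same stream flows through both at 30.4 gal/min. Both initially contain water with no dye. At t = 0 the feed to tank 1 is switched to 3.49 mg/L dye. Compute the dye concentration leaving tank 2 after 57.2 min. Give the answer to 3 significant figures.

3.23 mg/L

Species balance on tank i: dCᵢ/dt = (Cᵢ₋₁ − Cᵢ)/τᵢ with τᵢ = Vᵢ/Q.
τ₁ = 148/30.4 = 4.8684 min; τ₂ = 607/30.4 = 19.967 min.
Tank 1: C₁ = C_in(1 − e^(−t/τ₁)). Tank 2 (τ₁ ≠ τ₂): C₂ = C_in[1 − (τ₁ e^(−t/τ₁) − τ₂ e^(−t/τ₂))/(τ₁ − τ₂)].
At t = 57.2: e^(−t/τ₁) = 7.8957e-06, e^(−t/τ₂) = 0.057000.
C₂ = 3.49·[1 − (4.8684·7.8957e-06 − 19.967·0.057000)/(-15.099)] = 3.49·0.92462 = 3.2269 mg/L.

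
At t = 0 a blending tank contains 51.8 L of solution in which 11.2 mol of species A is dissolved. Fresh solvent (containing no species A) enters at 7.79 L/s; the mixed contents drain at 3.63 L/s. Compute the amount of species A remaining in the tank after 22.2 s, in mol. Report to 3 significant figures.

4.59 mol

Total volume: dV/dt = Q_in − Q_out = 4.1600 L/s, so V(t) = 51.8 + 4.1600 t and V(22.2) = 144.15 L.
Solute balance: dm/dt = 0 − Q_out C = −Q_out m/V(t).
Separate: dm/m = −Q_out dt/V(t) ⇒ ln(m/m₀) = −(Q_out/(Q_in−Q_out)) ln(V/V₀).
m = m₀ (V₀/V)^(Q_out/(Q_in−Q_out)) = 11.2 × (51.8/144.15)^(0.87260) = 4.5852 mol.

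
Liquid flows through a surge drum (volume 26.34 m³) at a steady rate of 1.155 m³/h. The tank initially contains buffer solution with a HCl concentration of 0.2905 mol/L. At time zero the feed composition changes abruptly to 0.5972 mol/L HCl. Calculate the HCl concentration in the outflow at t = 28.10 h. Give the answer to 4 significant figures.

0.5077 mol/L

Unsteady species balance (constant V, well mixed): V dC/dt = Q(C_in − C).
So dC/dt = (C_in − C)/τ with τ = V/Q = 26.34/1.155 = 22.8052 h.
C approaches C_in exponentially: C(t) = C_in + (C₀ − C_in) e^(−t/τ).
C(28.10) = 0.5972 + (0.2905 − 0.5972)·e^(−28.10/22.8052) = 0.5972 + (-0.306700)·0.291657 = 0.507749 mol/L.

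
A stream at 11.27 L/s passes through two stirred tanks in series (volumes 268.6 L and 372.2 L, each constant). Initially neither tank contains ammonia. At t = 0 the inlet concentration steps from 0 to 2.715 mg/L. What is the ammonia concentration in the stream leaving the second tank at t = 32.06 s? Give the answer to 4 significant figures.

Time constants: τᵢ = Vᵢ/Q for each well-mixed tank.
τ₁ = 268.6/11.27 = 23.8332 s; τ₂ = 372.2/11.27 = 33.0257 s.
Solving the cascade with C₁(0)=C₂(0)=0 gives C₂(t) = C_in[1 − (τ₁ e^(−t/τ₁) − τ₂ e^(−t/τ₂))/(τ₁ − τ₂)].
At t = 32.06: e^(−t/τ₁) = 0.260492, e^(−t/τ₂) = 0.378796.
C₂ = 2.715·[1 − (23.8332·0.260492 − 33.0257·0.378796)/(-9.19255)] = 2.715·0.314482 = 0.853820 mg/L.

0.8538 mg/L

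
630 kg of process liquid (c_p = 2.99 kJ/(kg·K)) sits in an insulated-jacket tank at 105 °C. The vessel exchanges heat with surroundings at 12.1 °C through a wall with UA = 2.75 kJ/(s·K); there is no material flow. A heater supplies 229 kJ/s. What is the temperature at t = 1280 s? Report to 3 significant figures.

First-law balance (no shaft work): M c_p dT/dt = −UA(T − T_amb) + Q̇.
dT/dt = (T_ss − T)/τ with T_ss = T_amb + Q̇/UA = 12.1 + 229/2.75 = 95.373 °C, τ = M c_p/UA = 630·2.99/2.75 = 684.98 s.
Solution: T(t) = T_ss + (T₀ − T_ss) e^(−t/τ).
T(1280) = 95.373 + (9.6273)·0.15433 = 96.859 °C.

96.9 °C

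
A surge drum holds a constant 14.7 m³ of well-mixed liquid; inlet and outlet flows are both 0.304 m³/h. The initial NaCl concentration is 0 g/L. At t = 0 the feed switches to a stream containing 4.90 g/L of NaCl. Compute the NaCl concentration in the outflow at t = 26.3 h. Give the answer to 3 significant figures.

Accumulation = in − out for the solute gives V dC/dt = Q(C_in − C).
Time constant τ = V/Q = 14.7/0.304 = 48.355 h.
This is linear first-order; C(t) = C_in + (C₀ − C_in) e^(−t/τ).
C(26.3) = 4.90 + (0 − 4.90)·e^(−26.3/48.355) = 4.90 + (-4.9000)·0.58049 = 2.0556 g/L.

2.06 g/L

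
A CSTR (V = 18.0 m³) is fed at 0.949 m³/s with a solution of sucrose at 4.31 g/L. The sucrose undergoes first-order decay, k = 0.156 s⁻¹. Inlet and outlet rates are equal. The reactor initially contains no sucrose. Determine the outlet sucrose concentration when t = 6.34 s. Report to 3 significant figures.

Species balance: V dC/dt = Q C_in − Q C − k V C.
This is linear with rate a = Q/V + k = 0.20872 s⁻¹.
C_ss = Q C_in/(Q + kV) = 1.0887 g/L; C(t) = C_ss + (C₀ − C_ss) e^(−a t).
C(6.34) = 1.0887 + (-1.0887)·e^(−0.20872·6.34) = 1.0887 + (-1.0887)·0.26626 = 0.79882 g/L.

0.799 g/L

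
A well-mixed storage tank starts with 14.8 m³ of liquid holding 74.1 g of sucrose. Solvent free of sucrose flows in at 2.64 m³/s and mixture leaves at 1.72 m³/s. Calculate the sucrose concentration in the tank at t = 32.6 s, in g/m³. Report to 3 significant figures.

Total volume: dV/dt = Q_in − Q_out = 0.92000 m³/s, so V(t) = 14.8 + 0.92000 t and V(32.6) = 44.792 m³.
Species balance (pure solvent in): dm/dt = −Q_out · m/V(t).
Separate: dm/m = −Q_out dt/V(t) ⇒ ln(m/m₀) = −(Q_out/(Q_in−Q_out)) ln(V/V₀).
m = m₀ (V₀/V)^(Q_out/(Q_in−Q_out)) = 74.1 × (14.8/44.792)^(1.8696) = 9.3470 g.
C = m/V = 9.3470/44.792 = 0.20868 g/m³.

0.209 g/m³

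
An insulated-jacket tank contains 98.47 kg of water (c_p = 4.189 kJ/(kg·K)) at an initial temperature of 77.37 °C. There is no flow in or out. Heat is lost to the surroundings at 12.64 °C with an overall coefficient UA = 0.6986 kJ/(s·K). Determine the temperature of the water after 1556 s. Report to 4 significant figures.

17.28 °C

First-law balance (no shaft work): M c_p dT/dt = −UA(T − T_amb).
dT/dt = (T_ss − T)/τ with T_ss = T_amb = 12.6400 °C, τ = M c_p/UA = 98.47·4.189/0.6986 = 590.454 s.
Integrating: T(t) = T_ss + (T₀ − T_ss) e^(−t/τ).
T(1556) = 12.6400 + (64.7300)·0.0717001 = 17.2812 °C.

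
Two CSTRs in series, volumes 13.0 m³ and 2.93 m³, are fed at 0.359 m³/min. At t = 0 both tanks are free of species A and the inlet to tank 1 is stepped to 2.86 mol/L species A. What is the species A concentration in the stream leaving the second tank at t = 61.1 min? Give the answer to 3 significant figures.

Species balance on tank i: dCᵢ/dt = (Cᵢ₋₁ − Cᵢ)/τᵢ with τᵢ = Vᵢ/Q.
τ₁ = 13.0/0.359 = 36.212 min; τ₂ = 2.93/0.359 = 8.1616 min.
Tank 1: C₁ = C_in(1 − e^(−t/τ₁)). Tank 2 (τ₁ ≠ τ₂): C₂ = C_in[1 − (τ₁ e^(−t/τ₁) − τ₂ e^(−t/τ₂))/(τ₁ − τ₂)].
At t = 61.1: e^(−t/τ₁) = 0.18502, e^(−t/τ₂) = 0.00056071.
C₂ = 2.86·[1 − (36.212·0.18502 − 8.1616·0.00056071)/(28.050)] = 2.86·0.76131 = 2.1773 mol/L.

2.18 mol/L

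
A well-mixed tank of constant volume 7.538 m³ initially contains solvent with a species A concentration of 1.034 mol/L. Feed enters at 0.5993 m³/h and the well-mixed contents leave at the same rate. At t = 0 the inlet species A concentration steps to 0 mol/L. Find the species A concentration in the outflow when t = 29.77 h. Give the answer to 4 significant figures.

0.09697 mol/L

Transient balance on the dissolved component: V dC/dt = Q(C_in − C).
Rewrite as dC/dt + C/τ = C_in/τ, τ = V/Q = 12.5780 h.
C approaches C_in exponentially: C(t) = C_in + (C₀ − C_in) e^(−t/τ).
C(29.77) = 0 + (1.034 − 0)·e^(−29.77/12.5780) = 0 + (1.03400)·0.0937776 = 0.0969660 mol/L.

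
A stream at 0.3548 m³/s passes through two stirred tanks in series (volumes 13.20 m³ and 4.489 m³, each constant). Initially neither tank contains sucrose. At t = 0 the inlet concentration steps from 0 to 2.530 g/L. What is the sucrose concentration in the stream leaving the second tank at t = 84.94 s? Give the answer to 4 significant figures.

2.141 g/L

Species balance on tank i: dCᵢ/dt = (Cᵢ₋₁ − Cᵢ)/τᵢ with τᵢ = Vᵢ/Q.
τ₁ = 13.20/0.3548 = 37.2041 s; τ₂ = 4.489/0.3548 = 12.6522 s.
Solving the cascade with C₁(0)=C₂(0)=0 gives C₂(t) = C_in[1 − (τ₁ e^(−t/τ₁) − τ₂ e^(−t/τ₂))/(τ₁ − τ₂)].
At t = 84.94: e^(−t/τ₁) = 0.101969, e^(−t/τ₂) = 0.00121446.
C₂ = 2.530·[1 − (37.2041·0.101969 − 12.6522·0.00121446)/(24.5519)] = 2.530·0.846109 = 2.14066 g/L.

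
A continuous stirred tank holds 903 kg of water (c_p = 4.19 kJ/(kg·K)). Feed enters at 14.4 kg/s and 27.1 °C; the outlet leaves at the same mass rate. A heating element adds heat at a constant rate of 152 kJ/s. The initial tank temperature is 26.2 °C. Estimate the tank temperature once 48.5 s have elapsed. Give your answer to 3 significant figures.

28.0 °C

Heat balance on the well-mixed liquid: M c_p dT/dt = ṁ c_p (T_in − T) + 152.
τ = M/ṁ = 62.708 s; T_ss = T_in + Q̇/(ṁ c_p) = 27.1 + 152/(14.4·4.19) = 29.619 °C.
Integrating: T(t) = T_ss + (T₀ − T_ss) e^(−t/τ).
T(48.5) = 29.619 + (-3.4192)·e^(−48.5/62.708) = 29.619 + (-3.4192)·0.46143 = 28.041 °C.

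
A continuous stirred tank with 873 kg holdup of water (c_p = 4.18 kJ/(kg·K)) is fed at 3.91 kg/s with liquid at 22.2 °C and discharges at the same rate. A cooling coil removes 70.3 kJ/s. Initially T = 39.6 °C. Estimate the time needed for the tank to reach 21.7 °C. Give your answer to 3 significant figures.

M c_p dT/dt = ṁ c_p (T_in − T) − Q̇.
τ = M/ṁ = 223.27 s; T_ss = T_in − Q̇/(ṁ c_p) = 17.899 °C.
T(t) = T_ss + (T₀ − T_ss) e^(−t/τ). Set T = 21.7:
e^(−t/τ) = (21.7 − 17.899)/(39.6 − 17.899) = 0.17517
t = −223.27 · ln(0.17517) = 388.95 s.

389 s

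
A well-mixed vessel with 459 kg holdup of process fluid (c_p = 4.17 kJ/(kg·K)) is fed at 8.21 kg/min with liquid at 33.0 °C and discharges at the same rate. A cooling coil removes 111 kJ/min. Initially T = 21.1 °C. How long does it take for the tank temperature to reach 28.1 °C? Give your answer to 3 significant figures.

Heat balance on the well-mixed liquid: M c_p dT/dt = ṁ c_p (T_in − T) − 111.
τ = M/ṁ = 55.907 min; T_ss = T_in − Q̇/(ṁ c_p) = 29.758 °C.
T(t) = T_ss + (T₀ − T_ss) e^(−t/τ). Set T = 28.1:
e^(−t/τ) = (28.1 − 29.758)/(21.1 − 29.758) = 0.19148
t = −55.907 · ln(0.19148) = 92.414 min.

92.4 min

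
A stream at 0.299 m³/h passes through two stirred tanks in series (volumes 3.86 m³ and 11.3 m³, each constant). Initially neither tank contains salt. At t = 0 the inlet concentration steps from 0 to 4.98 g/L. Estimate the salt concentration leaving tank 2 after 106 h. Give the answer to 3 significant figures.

Each tank obeys Vᵢ dCᵢ/dt = Q(Cᵢ₋₁ − Cᵢ), so τᵢ = Vᵢ/Q.
τ₁ = 3.86/0.299 = 12.910 h; τ₂ = 11.3/0.299 = 37.793 h.
Solving the cascade with C₁(0)=C₂(0)=0 gives C₂(t) = C_in[1 − (τ₁ e^(−t/τ₁) − τ₂ e^(−t/τ₂))/(τ₁ − τ₂)].
At t = 106: e^(−t/τ₁) = 0.00027168, e^(−t/τ₂) = 0.060520.
C₂ = 4.98·[1 − (12.910·0.00027168 − 37.793·0.060520)/(-24.883)] = 4.98·0.90822 = 4.5229 g/L.

4.52 g/L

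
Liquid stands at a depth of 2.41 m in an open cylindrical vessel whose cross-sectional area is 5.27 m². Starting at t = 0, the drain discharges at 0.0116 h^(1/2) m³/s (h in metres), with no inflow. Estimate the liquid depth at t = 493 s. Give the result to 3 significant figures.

1.02 m

Volume balance on the tank: A dh/dt = −0.0116 √h.
This is separable: 2 d(√h)/dt = −0.0116/A, so √h = √h₀ − (0.0116/(2A)) t.
√h = √2.41 − 0.0116·493/(2·5.27) = 1.5524 − 0.54258 = 1.0098.
h = 1.0098² = 1.0198 m.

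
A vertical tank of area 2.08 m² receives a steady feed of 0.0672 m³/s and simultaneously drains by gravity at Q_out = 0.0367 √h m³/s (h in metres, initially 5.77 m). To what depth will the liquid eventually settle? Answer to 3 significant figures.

Level balance: A dh/dt = 0.0672 − 0.0367 √h. Setting dh/dt = 0:
Q_in = 0.0367 √h_ss ⇒ √h_ss = 0.0672/0.0367 = 1.8311.
h_ss = 1.8311² = 3.3528 m. (Since h₀ = 5.77 m > h_ss, the level will fall toward this value.)

3.35 m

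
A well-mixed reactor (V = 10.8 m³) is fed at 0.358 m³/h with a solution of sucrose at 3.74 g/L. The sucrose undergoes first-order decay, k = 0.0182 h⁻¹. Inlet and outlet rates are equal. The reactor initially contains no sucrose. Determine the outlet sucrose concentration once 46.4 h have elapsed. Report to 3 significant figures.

2.19 g/L

Accumulation = in − out − consumed: V dC/dt = Q C_in − Q C − k V C.
This is linear with rate a = Q/V + k = 0.051348 h⁻¹.
C_ss = Q C_in/(Q + kV) = 2.4144 g/L; C(t) = C_ss + (C₀ − C_ss) e^(−a t).
C(46.4) = 2.4144 + (-2.4144)·e^(−0.051348·46.4) = 2.4144 + (-2.4144)·0.092314 = 2.1915 g/L.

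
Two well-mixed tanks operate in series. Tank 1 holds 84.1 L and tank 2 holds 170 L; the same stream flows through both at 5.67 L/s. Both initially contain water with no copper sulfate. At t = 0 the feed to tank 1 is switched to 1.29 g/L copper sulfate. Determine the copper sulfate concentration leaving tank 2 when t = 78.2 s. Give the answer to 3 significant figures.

Time constants: τᵢ = Vᵢ/Q for each well-mixed tank.
τ₁ = 84.1/5.67 = 14.832 s; τ₂ = 170/5.67 = 29.982 s.
Solving the cascade with C₁(0)=C₂(0)=0 gives C₂(t) = C_in[1 − (τ₁ e^(−t/τ₁) − τ₂ e^(−t/τ₂))/(τ₁ − τ₂)].
At t = 78.2: e^(−t/τ₁) = 0.0051322, e^(−t/τ₂) = 0.073667.
C₂ = 1.29·[1 − (14.832·0.0051322 − 29.982·0.073667)/(-15.150)] = 1.29·0.85923 = 1.1084 g/L.

1.11 g/L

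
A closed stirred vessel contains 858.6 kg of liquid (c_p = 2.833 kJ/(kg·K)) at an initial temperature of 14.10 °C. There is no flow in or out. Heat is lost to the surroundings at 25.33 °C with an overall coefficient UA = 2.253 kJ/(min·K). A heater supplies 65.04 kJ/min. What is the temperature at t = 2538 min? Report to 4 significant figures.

50.38 °C

Unsteady energy balance on the tank contents: M c_p dT/dt = −UA(T − T_amb) + Q̇.
dT/dt = (T_ss − T)/τ with T_ss = T_amb + Q̇/UA = 25.33 + 65.04/2.253 = 54.1982 °C, τ = M c_p/UA = 858.6·2.833/2.253 = 1079.63 min.
This is linear first-order; T(t) = T_ss + (T₀ − T_ss) e^(−t/τ).
T(2538) = 54.1982 + (-40.0982)·0.0952931 = 50.3771 °C.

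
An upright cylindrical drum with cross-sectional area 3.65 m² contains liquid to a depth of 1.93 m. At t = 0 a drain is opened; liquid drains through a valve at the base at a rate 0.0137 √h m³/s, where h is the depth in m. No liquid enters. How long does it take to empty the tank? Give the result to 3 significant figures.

A dh/dt = −Q_out = −0.0137 √h.
This is separable: 2 d(√h)/dt = −0.0137/A, so √h = √h₀ − (0.0137/(2A)) t.
Set h = 0: 2√h₀ = (0.0137/A) t_empty ⇒ t_empty = 2A√h₀/0.0137.
t_empty = 2·3.65·√1.93/0.0137 = 7.3000·1.3892/0.0137 = 740.25 s.

740 s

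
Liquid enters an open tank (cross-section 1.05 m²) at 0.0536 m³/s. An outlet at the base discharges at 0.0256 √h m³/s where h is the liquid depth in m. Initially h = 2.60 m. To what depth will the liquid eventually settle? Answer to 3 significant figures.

Level balance: A dh/dt = 0.0536 − 0.0256 √h. Setting dh/dt = 0:
Q_in = 0.0256 √h_ss ⇒ √h_ss = 0.0536/0.0256 = 2.0938.
h_ss = 2.0938² = 4.3838 m. (Since h₀ = 2.60 m < h_ss, the level will rise toward this value.)

4.38 m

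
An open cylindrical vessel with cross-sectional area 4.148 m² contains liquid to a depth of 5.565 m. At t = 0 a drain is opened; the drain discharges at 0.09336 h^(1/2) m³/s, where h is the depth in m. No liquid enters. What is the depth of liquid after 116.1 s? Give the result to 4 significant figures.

1.108 m

Mass balance (ρ constant): A dh/dt = −0.09336 √h.
Separate and integrate: 2(√h − √h₀) = −(0.09336/A) t.
√h = √5.565 − 0.09336·116.1/(2·4.148) = 2.35903 − 1.30654 = 1.05248.
h = 1.05248² = 1.10771 m.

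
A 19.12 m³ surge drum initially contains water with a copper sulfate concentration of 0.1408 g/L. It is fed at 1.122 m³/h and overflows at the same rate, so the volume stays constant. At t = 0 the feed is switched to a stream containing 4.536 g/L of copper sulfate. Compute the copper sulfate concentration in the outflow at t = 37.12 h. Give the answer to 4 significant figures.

4.038 g/L

Unsteady species balance (constant V, well mixed): V dC/dt = Q(C_in − C).
Time constant τ = V/Q = 19.12/1.122 = 17.0410 h.
Integrating: C(t) = C_in + (C₀ − C_in) e^(−t/τ).
C(37.12) = 4.536 + (0.1408 − 4.536)·e^(−37.12/17.0410) = 4.536 + (-4.39520)·0.113237 = 4.03830 g/L.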